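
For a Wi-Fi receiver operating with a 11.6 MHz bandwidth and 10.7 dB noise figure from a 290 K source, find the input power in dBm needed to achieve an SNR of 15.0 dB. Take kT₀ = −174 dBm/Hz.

−77.7 dBm

Sensitivity = −174 + 10 log₁₀(B) + NF + SNR_min
= −174 + 70.64 + 10.7 + 15.0
= −77.66 dBm → −77.7 dBm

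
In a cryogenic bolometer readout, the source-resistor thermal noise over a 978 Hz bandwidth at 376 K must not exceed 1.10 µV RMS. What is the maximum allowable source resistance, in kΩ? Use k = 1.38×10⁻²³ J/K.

Johnson–Nyquist: V_n = √(4kTRB) ⇒ R = V_n² / (4kTB)
4kTB = 4 × 1.38×10⁻²³ × 376 × 9.78×10² = 2.03×10⁻¹⁷
R = (1.10×10⁻⁶)² / 2.03×10⁻¹⁷ = 5.96×10⁴ Ω = 59.6 kΩ

59.6 kΩ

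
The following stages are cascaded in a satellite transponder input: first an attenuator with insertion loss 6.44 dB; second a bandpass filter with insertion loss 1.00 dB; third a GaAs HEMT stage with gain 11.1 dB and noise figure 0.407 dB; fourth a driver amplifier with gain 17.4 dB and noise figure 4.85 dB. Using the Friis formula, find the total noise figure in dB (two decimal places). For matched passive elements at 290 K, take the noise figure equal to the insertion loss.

8.44 dB

Convert to linear (a loss of L dB is a gain of −L dB): F_i = 10^(NF_i/10), G_i = 10^(G_i,dB/10)
  Stage 1: F_1 = 10^(6.44/10) = 4.406, G_1 = 10^(−6.44/10) = 0.2270
  Stage 2: F_2 = 10^(1.00/10) = 1.259, G_2 = 10^(−1.00/10) = 0.7943
  Stage 3: F_3 = 10^(0.407/10) = 1.098, G_3 = 10^(11.1/10) = 12.88
  Stage 4: F_4 = 10^(4.85/10) = 3.055, G_4 = 10^(17.4/10) = 54.95
Friis cascade:
  F = 4.406 + (1.259 − 1)/0.2270 + (1.098 − 1)/0.1803 + (3.055 − 1)/2.323 = 6.976
NF = 10 log₁₀(6.976) = 8.44 dB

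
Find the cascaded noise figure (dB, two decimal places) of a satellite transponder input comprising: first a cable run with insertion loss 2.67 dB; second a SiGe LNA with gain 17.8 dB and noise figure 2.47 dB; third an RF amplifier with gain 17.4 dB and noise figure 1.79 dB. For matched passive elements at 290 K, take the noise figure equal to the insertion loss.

5.16 dB

Convert to linear (a loss of L dB is a gain of −L dB): F_i = 10^(NF_i/10), G_i = 10^(G_i,dB/10)
  Stage 1: F_1 = 10^(2.67/10) = 1.849, G_1 = 10^(−2.67/10) = 0.5408
  Stage 2: F_2 = 10^(2.47/10) = 1.766, G_2 = 10^(17.8/10) = 60.26
  Stage 3: F_3 = 10^(1.79/10) = 1.510, G_3 = 10^(17.4/10) = 54.95
Friis cascade:
  F = 1.849 + (1.766 − 1)/0.5408 + (1.510 − 1)/32.58 = 3.282
NF = 10 log₁₀(3.282) = 5.16 dB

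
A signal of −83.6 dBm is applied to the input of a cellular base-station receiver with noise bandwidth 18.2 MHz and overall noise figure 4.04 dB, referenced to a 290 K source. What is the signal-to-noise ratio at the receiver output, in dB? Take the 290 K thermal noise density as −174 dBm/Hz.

13.8 dB

Noise floor: N = −174 + 10 log₁₀(B) + NF
10 log₁₀(1.82×10⁷) = 72.6 dB
N = −174 + 72.6 + 4.04 = −97.36 dBm
SNR = P_sig − N = −83.6 − (−97.36) = 13.76 dB → 13.8 dB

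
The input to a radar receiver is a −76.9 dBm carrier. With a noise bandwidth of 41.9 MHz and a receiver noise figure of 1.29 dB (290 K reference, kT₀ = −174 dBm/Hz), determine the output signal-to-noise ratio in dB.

Noise floor: N = −174 + 10 log₁₀(B) + NF
10 log₁₀(4.19×10⁷) = 76.22 dB
N = −174 + 76.22 + 1.29 = −96.49 dBm
SNR = P_sig − N = −76.9 − (−96.49) = 19.59 dB → 19.6 dB

19.6 dB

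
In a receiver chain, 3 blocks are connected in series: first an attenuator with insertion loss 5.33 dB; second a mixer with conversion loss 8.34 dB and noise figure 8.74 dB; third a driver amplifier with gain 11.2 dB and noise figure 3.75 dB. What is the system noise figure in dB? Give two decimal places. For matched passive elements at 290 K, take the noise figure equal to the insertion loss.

17.59 dB

Convert to linear (a loss of L dB is a gain of −L dB): F_i = 10^(NF_i/10), G_i = 10^(G_i,dB/10)
  Stage 1: F_1 = 10^(5.33/10) = 3.412, G_1 = 10^(−5.33/10) = 0.2931
  Stage 2: F_2 = 10^(8.74/10) = 7.482, G_2 = 10^(−8.34/10) = 0.1466
  Stage 3: F_3 = 10^(3.75/10) = 2.371, G_3 = 10^(11.2/10) = 13.18
Friis cascade:
  F = 3.412 + (7.482 − 1)/0.2931 + (2.371 − 1)/0.04295 = 57.45
NF = 10 log₁₀(57.45) = 17.59 dB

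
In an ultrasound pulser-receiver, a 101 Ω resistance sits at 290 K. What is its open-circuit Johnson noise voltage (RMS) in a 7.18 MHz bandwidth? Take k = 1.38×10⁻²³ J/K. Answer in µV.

V_n = √(4kTRB)
4kTRB = 4 × 1.38×10⁻²³ × 290 × 1.01×10² × 7.18×10⁶ = 1.16×10⁻¹¹ V²
V_n = √(1.16×10⁻¹¹) = 3.41×10⁻⁶ V = 3.41 µV

3.41 µV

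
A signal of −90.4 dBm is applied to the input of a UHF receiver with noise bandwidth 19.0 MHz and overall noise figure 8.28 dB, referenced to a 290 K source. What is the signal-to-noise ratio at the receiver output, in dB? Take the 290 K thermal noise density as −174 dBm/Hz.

Noise floor: N = −174 + 10 log₁₀(B) + NF
10 log₁₀(1.90×10⁷) = 72.79 dB
N = −174 + 72.79 + 8.28 = −92.93 dBm
SNR = P_sig − N = −90.4 − (−92.93) = 2.53 dB → 2.5 dB

2.5 dB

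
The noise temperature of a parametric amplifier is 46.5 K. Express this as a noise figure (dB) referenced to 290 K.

F = 1 + T_e/T₀ = 1 + 46.5/290 = 1.16034
NF = 10 log₁₀(1.16034) = 0.646 dB

0.646 dB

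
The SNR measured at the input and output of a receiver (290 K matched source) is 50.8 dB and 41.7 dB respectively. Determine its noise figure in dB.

NF (dB) = SNR_in(dB) − SNR_out(dB) when the source is at T₀
NF = 50.8 − 41.7 = 9.1 dB

9.1 dB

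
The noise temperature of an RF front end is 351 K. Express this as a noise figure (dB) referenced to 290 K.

F = 1 + T_e/T₀ = 1 + 351/290 = 2.21034
NF = 10 log₁₀(2.21034) = 3.44 dB

3.44 dB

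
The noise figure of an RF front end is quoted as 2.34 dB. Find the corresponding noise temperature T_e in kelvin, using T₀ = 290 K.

F = 10^(2.34/10) = 1.71396
T_e = (F − 1)·T₀ = (1.71396 − 1) × 290 = 207 K

207 K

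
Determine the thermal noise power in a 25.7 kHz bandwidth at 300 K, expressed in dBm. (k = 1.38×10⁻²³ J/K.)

−129.7 dBm

P_n = kTB = 1.38×10⁻²³ × 300 × 2.57×10⁴ = 1.06×10⁻¹⁶ W
In dBm: 10 log₁₀(1.06×10⁻¹⁶ / 10⁻³) = −129.7 dBm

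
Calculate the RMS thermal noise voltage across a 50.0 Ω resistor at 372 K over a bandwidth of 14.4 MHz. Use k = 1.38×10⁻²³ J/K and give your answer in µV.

V_n = √(4kTRB)
4kTRB = 4 × 1.38×10⁻²³ × 372 × 5.00×10¹ × 1.44×10⁷ = 1.48×10⁻¹¹ V²
V_n = √(1.48×10⁻¹¹) = 3.85×10⁻⁶ V = 3.85 µV

3.85 µV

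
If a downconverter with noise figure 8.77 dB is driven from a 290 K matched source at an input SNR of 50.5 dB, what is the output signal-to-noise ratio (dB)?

41.73 dB

By definition F = SNR_in/SNR_out, so in dB: SNR_out = SNR_in − NF
SNR_out = 50.5 − 8.77 = 41.73 dB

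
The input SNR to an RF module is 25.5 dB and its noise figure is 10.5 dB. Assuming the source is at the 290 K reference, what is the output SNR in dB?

15.0 dB

By definition F = SNR_in/SNR_out, so in dB: SNR_out = SNR_in − NF
SNR_out = 25.5 − 10.5 = 15.0 dB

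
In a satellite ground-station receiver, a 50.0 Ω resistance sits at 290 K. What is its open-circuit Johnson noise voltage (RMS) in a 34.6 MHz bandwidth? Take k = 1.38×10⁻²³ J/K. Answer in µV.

V_n = √(4kTRB)
4kTRB = 4 × 1.38×10⁻²³ × 290 × 5.00×10¹ × 3.46×10⁷ = 2.77×10⁻¹¹ V²
V_n = √(2.77×10⁻¹¹) = 5.26×10⁻⁶ V = 5.26 µV

5.26 µV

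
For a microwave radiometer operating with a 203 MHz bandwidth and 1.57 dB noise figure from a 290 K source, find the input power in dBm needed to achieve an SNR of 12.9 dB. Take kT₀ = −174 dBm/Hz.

Sensitivity = −174 + 10 log₁₀(B) + NF + SNR_min
= −174 + 83.07 + 1.57 + 12.9
= −76.46 dBm → −76.5 dBm

−76.5 dBm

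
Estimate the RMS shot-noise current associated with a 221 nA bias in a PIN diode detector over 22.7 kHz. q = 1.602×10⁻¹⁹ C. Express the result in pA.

40.1 pA

I_n = √(2qI·B)
2qI·B = 2 × 1.602×10⁻¹⁹ × 2.21×10⁻⁷ × 2.27×10⁴ = 1.61×10⁻²¹ A²
I_n = √(1.61×10⁻²¹) = 4.01×10⁻¹¹ A = 40.1 pA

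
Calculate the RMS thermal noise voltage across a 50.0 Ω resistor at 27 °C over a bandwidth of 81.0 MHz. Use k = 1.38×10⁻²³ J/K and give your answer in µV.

8.19 µV

T = 27 °C + 273.15 = 300.15 K
V_n = √(4kTRB)
4kTRB = 4 × 1.38×10⁻²³ × 300.15 × 5.00×10¹ × 8.10×10⁷ = 6.71×10⁻¹¹ V²
V_n = √(6.71×10⁻¹¹) = 8.19×10⁻⁶ V = 8.19 µV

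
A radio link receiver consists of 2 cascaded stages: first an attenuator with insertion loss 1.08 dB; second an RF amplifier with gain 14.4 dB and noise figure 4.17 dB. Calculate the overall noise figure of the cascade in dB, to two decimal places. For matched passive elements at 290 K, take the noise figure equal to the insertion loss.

Convert to linear (a loss of L dB is a gain of −L dB): F_i = 10^(NF_i/10), G_i = 10^(G_i,dB/10)
  Stage 1: F_1 = 10^(1.08/10) = 1.282, G_1 = 10^(−1.08/10) = 0.7798
  Stage 2: F_2 = 10^(4.17/10) = 2.612, G_2 = 10^(14.4/10) = 27.54
Friis cascade:
  F = 1.282 + (2.612 − 1)/0.7798 = 3.350
NF = 10 log₁₀(3.350) = 5.25 dB

5.25 dB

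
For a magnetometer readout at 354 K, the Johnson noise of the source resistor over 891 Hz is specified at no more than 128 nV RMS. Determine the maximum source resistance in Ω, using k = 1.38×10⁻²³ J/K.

Johnson–Nyquist: V_n = √(4kTRB) ⇒ R = V_n² / (4kTB)
4kTB = 4 × 1.38×10⁻²³ × 354 × 8.91×10² = 1.74×10⁻¹⁷
R = (1.28×10⁻⁷)² / 1.74×10⁻¹⁷ = 9.41×10² Ω = 941 Ω

941 Ω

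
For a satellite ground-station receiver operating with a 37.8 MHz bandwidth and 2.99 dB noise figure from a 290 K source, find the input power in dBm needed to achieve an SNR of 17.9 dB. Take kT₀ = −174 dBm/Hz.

−77.3 dBm

Sensitivity = −174 + 10 log₁₀(B) + NF + SNR_min
= −174 + 75.77 + 2.99 + 17.9
= −77.34 dBm → −77.3 dBm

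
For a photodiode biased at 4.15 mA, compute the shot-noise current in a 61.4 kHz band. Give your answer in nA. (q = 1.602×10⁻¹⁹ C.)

I_n = √(2qI·B)
2qI·B = 2 × 1.602×10⁻¹⁹ × 4.15×10⁻³ × 6.14×10⁴ = 8.16×10⁻¹⁷ A²
I_n = √(8.16×10⁻¹⁷) = 9.04×10⁻⁹ A = 9.04 nA

9.04 nA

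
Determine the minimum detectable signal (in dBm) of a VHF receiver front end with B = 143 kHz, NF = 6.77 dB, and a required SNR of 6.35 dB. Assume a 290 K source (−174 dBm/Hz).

Sensitivity = −174 + 10 log₁₀(B) + NF + SNR_min
= −174 + 51.55 + 6.77 + 6.35
= −109.33 dBm → −109.3 dBm

−109.3 dBm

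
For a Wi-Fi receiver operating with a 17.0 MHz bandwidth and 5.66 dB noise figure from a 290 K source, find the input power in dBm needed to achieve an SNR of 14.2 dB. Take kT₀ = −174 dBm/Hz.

Sensitivity = −174 + 10 log₁₀(B) + NF + SNR_min
= −174 + 72.3 + 5.66 + 14.2
= −81.84 dBm → −81.8 dBm

−81.8 dBm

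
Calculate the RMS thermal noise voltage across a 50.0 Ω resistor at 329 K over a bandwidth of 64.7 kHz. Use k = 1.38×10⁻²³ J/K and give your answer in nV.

242 nV

V_n = √(4kTRB)
4kTRB = 4 × 1.38×10⁻²³ × 329 × 5.00×10¹ × 6.47×10⁴ = 5.88×10⁻¹⁴ V²
V_n = √(5.88×10⁻¹⁴) = 2.42×10⁻⁷ V = 242 nV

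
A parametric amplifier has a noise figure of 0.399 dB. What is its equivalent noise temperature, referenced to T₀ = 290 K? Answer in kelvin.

27.9 K

F = 10^(0.399/10) = 1.09623
T_e = (F − 1)·T₀ = (1.09623 − 1) × 290 = 27.9 K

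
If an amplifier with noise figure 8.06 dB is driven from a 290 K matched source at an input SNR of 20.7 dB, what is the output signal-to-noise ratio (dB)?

By definition F = SNR_in/SNR_out, so in dB: SNR_out = SNR_in − NF
SNR_out = 20.7 − 8.06 = 12.64 dB

12.64 dB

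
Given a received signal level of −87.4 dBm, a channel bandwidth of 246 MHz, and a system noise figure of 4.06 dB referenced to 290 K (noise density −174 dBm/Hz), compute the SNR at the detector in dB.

Noise floor: N = −174 + 10 log₁₀(B) + NF
10 log₁₀(2.46×10⁸) = 83.91 dB
N = −174 + 83.91 + 4.06 = −86.03 dBm
SNR = P_sig − N = −87.4 − (−86.03) = −1.37 dB → −1.4 dB

−1.4 dB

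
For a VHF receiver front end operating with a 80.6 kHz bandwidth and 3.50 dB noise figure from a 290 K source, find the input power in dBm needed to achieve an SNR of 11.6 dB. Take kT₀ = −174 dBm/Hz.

Sensitivity = −174 + 10 log₁₀(B) + NF + SNR_min
= −174 + 49.06 + 3.50 + 11.6
= −109.84 dBm → −109.8 dBm

−109.8 dBm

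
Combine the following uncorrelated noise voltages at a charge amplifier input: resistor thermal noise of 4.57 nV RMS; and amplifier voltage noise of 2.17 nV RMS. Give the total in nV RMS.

5.06 nV

Uncorrelated sources add in power (mean-square): V_tot = √(ΣV_i²)
V_tot = √[(4.57×10⁻⁹)² + (2.17×10⁻⁹)²] = 5.06×10⁻⁹ V = 5.06 nV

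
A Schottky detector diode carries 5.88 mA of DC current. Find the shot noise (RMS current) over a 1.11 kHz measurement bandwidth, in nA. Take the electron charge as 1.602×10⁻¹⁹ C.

I_n = √(2qI·B)
2qI·B = 2 × 1.602×10⁻¹⁹ × 5.88×10⁻³ × 1.11×10³ = 2.09×10⁻¹⁸ A²
I_n = √(2.09×10⁻¹⁸) = 1.45×10⁻⁹ A = 1.45 nA

1.45 nA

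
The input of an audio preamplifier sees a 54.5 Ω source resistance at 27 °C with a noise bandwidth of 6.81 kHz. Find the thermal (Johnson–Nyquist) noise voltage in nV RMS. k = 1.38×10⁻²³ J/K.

78.4 nV

T = 27 °C + 273.15 = 300.15 K
V_n = √(4kTRB)
4kTRB = 4 × 1.38×10⁻²³ × 300.15 × 5.45×10¹ × 6.81×10³ = 6.15×10⁻¹⁵ V²
V_n = √(6.15×10⁻¹⁵) = 7.84×10⁻⁸ V = 78.4 nV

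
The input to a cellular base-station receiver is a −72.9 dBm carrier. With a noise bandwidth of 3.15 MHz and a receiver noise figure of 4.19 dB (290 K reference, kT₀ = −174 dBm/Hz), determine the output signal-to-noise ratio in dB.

31.9 dB

Noise floor: N = −174 + 10 log₁₀(B) + NF
10 log₁₀(3.15×10⁶) = 64.98 dB
N = −174 + 64.98 + 4.19 = −104.83 dBm
SNR = P_sig − N = −72.9 − (−104.83) = 31.93 dB → 31.9 dB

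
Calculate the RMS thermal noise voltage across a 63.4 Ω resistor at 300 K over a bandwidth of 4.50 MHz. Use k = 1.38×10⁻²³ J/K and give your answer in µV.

V_n = √(4kTRB)
4kTRB = 4 × 1.38×10⁻²³ × 300 × 6.34×10¹ × 4.50×10⁶ = 4.72×10⁻¹² V²
V_n = √(4.72×10⁻¹²) = 2.17×10⁻⁶ V = 2.17 µV

2.17 µV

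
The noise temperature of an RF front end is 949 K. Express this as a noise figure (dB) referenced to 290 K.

F = 1 + T_e/T₀ = 1 + 949/290 = 4.27241
NF = 10 log₁₀(4.27241) = 6.31 dB

6.31 dB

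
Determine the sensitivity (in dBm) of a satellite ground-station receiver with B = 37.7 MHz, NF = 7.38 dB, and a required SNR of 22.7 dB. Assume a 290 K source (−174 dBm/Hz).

Sensitivity = −174 + 10 log₁₀(B) + NF + SNR_min
= −174 + 75.76 + 7.38 + 22.7
= −68.16 dBm → −68.2 dBm

−68.2 dBm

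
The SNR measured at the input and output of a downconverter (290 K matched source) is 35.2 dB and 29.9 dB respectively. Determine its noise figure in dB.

NF (dB) = SNR_in(dB) − SNR_out(dB) when the source is at T₀
NF = 35.2 − 29.9 = 5.3 dB

5.3 dB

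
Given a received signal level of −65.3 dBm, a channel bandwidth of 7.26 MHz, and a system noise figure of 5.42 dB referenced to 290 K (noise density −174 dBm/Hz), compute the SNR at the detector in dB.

Noise floor: N = −174 + 10 log₁₀(B) + NF
10 log₁₀(7.26×10⁶) = 68.61 dB
N = −174 + 68.61 + 5.42 = −99.97 dBm
SNR = P_sig − N = −65.3 − (−99.97) = 34.67 dB → 34.7 dB

34.7 dB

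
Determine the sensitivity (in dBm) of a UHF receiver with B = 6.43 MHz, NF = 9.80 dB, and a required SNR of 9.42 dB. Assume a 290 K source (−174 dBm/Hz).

−86.7 dBm

Sensitivity = −174 + 10 log₁₀(B) + NF + SNR_min
= −174 + 68.08 + 9.80 + 9.42
= −86.70 dBm → −86.7 dBm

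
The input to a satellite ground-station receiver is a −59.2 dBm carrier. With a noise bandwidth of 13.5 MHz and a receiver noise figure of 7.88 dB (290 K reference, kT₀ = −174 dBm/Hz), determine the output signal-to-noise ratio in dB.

Noise floor: N = −174 + 10 log₁₀(B) + NF
10 log₁₀(1.35×10⁷) = 71.3 dB
N = −174 + 71.3 + 7.88 = −94.82 dBm
SNR = P_sig − N = −59.2 − (−94.82) = 35.62 dB → 35.6 dB

35.6 dB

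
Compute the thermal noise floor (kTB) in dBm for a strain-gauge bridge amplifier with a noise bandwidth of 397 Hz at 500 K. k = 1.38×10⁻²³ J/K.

P_n = kTB = 1.38×10⁻²³ × 500 × 3.97×10² = 2.74×10⁻¹⁸ W
In dBm: 10 log₁₀(2.74×10⁻¹⁸ / 10⁻³) = −145.6 dBm

−145.6 dBm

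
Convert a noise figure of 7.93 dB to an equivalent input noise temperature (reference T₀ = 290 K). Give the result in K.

F = 10^(7.93/10) = 6.20869
T_e = (F − 1)·T₀ = (6.20869 − 1) × 290 = 1511 K

1511 K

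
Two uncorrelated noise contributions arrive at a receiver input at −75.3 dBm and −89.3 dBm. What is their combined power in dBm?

Convert to linear, add, convert back:
P₁ = 2.95×10⁻¹¹ W, P₂ = 1.17×10⁻¹² W
P_tot = 3.07×10⁻¹¹ W → 10 log₁₀(P_tot / 10⁻³) = −75.1 dBm

−75.1 dBm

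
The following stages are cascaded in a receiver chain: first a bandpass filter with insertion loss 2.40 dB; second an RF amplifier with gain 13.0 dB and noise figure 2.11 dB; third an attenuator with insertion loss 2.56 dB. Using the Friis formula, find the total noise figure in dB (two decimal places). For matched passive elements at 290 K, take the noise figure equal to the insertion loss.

Convert to linear (a loss of L dB is a gain of −L dB): F_i = 10^(NF_i/10), G_i = 10^(G_i,dB/10)
  Stage 1: F_1 = 10^(2.40/10) = 1.738, G_1 = 10^(−2.40/10) = 0.5754
  Stage 2: F_2 = 10^(2.11/10) = 1.626, G_2 = 10^(13.0/10) = 19.95
  Stage 3: F_3 = 10^(2.56/10) = 1.803, G_3 = 10^(−2.56/10) = 0.5546
Friis cascade:
  F = 1.738 + (1.626 − 1)/0.5754 + (1.803 − 1)/11.48 = 2.895
NF = 10 log₁₀(2.895) = 4.62 dB

4.62 dB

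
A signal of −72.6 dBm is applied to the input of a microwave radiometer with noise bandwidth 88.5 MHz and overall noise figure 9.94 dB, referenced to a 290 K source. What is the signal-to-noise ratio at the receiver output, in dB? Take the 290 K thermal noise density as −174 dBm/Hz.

Noise floor: N = −174 + 10 log₁₀(B) + NF
10 log₁₀(8.85×10⁷) = 79.47 dB
N = −174 + 79.47 + 9.94 = −84.59 dBm
SNR = P_sig − N = −72.6 − (−84.59) = 11.99 dB → 12.0 dB

12.0 dB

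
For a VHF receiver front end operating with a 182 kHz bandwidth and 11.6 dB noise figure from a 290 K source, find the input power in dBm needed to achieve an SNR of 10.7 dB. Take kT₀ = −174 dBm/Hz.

−99.1 dBm

Sensitivity = −174 + 10 log₁₀(B) + NF + SNR_min
= −174 + 52.6 + 11.6 + 10.7
= −99.1 dBm → −99.1 dBm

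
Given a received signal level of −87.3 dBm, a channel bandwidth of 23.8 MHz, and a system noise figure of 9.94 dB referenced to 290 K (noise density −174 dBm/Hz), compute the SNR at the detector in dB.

Noise floor: N = −174 + 10 log₁₀(B) + NF
10 log₁₀(2.38×10⁷) = 73.77 dB
N = −174 + 73.77 + 9.94 = −90.29 dBm
SNR = P_sig − N = −87.3 − (−90.29) = 2.99 dB → 3.0 dB

3.0 dB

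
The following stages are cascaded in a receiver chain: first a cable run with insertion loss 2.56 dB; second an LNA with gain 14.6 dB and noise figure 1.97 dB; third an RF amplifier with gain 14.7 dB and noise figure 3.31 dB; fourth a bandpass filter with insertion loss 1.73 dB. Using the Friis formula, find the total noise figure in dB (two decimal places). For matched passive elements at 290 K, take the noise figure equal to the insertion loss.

Convert to linear (a loss of L dB is a gain of −L dB): F_i = 10^(NF_i/10), G_i = 10^(G_i,dB/10)
  Stage 1: F_1 = 10^(2.56/10) = 1.803, G_1 = 10^(−2.56/10) = 0.5546
  Stage 2: F_2 = 10^(1.97/10) = 1.574, G_2 = 10^(14.6/10) = 28.84
  Stage 3: F_3 = 10^(3.31/10) = 2.143, G_3 = 10^(14.7/10) = 29.51
  Stage 4: F_4 = 10^(1.73/10) = 1.489, G_4 = 10^(−1.73/10) = 0.6714
Friis cascade:
  F = 1.803 + (1.574 − 1)/0.5546 + (2.143 − 1)/16.00 + (1.489 − 1)/472.1 = 2.910
NF = 10 log₁₀(2.910) = 4.64 dB

4.64 dB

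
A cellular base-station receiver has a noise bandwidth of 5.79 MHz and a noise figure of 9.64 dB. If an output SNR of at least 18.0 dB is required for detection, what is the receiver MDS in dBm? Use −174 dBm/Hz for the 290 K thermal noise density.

Sensitivity = −174 + 10 log₁₀(B) + NF + SNR_min
= −174 + 67.63 + 9.64 + 18.0
= −78.73 dBm → −78.7 dBm

−78.7 dBm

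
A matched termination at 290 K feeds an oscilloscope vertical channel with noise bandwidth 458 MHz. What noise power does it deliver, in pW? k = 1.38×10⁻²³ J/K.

1.83 pW

P_n = kTB = 1.38×10⁻²³ × 290 × 4.58×10⁸ = 1.83×10⁻¹² W = 1.83 pW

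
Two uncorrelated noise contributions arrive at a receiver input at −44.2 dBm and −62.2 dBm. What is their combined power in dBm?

−44.1 dBm

Convert to linear, add, convert back:
P₁ = 3.80×10⁻⁸ W, P₂ = 6.03×10⁻¹⁰ W
P_tot = 3.86×10⁻⁸ W → 10 log₁₀(P_tot / 10⁻³) = −44.1 dBm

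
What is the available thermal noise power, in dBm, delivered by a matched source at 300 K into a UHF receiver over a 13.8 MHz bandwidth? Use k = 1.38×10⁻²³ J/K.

−102.4 dBm

P_n = kTB = 1.38×10⁻²³ × 300 × 1.38×10⁷ = 5.71×10⁻¹⁴ W
In dBm: 10 log₁₀(5.71×10⁻¹⁴ / 10⁻³) = −102.4 dBm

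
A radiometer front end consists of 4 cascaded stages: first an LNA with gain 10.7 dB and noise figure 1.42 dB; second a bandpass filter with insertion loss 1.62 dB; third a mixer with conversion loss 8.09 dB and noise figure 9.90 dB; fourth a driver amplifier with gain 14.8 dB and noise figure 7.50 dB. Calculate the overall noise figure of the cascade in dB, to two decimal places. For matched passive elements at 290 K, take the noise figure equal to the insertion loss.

Convert to linear (a loss of L dB is a gain of −L dB): F_i = 10^(NF_i/10), G_i = 10^(G_i,dB/10)
  Stage 1: F_1 = 10^(1.42/10) = 1.387, G_1 = 10^(10.7/10) = 11.75
  Stage 2: F_2 = 10^(1.62/10) = 1.452, G_2 = 10^(−1.62/10) = 0.6887
  Stage 3: F_3 = 10^(9.90/10) = 9.772, G_3 = 10^(−8.09/10) = 0.1552
  Stage 4: F_4 = 10^(7.50/10) = 5.623, G_4 = 10^(14.8/10) = 30.20
Friis cascade:
  F = 1.387 + (1.452 − 1)/11.75 + (9.772 − 1)/8.091 + (5.623 − 1)/1.256 = 6.190
NF = 10 log₁₀(6.190) = 7.92 dB

7.92 dB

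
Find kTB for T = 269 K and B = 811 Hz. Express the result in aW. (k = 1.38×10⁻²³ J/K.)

P_n = kTB = 1.38×10⁻²³ × 269 × 8.11×10² = 3.01×10⁻¹⁸ W = 3.01 aW

3.01 aW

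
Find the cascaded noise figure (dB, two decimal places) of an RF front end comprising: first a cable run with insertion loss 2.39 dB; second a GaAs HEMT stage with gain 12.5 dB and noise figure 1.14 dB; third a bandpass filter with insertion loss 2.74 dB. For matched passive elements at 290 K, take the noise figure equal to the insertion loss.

Convert to linear (a loss of L dB is a gain of −L dB): F_i = 10^(NF_i/10), G_i = 10^(G_i,dB/10)
  Stage 1: F_1 = 10^(2.39/10) = 1.734, G_1 = 10^(−2.39/10) = 0.5768
  Stage 2: F_2 = 10^(1.14/10) = 1.300, G_2 = 10^(12.5/10) = 17.78
  Stage 3: F_3 = 10^(2.74/10) = 1.879, G_3 = 10^(−2.74/10) = 0.5321
Friis cascade:
  F = 1.734 + (1.300 − 1)/0.5768 + (1.879 − 1)/10.26 = 2.340
NF = 10 log₁₀(2.340) = 3.69 dB

3.69 dB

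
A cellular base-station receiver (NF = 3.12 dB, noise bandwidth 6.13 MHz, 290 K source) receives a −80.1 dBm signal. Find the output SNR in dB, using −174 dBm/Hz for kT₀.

Noise floor: N = −174 + 10 log₁₀(B) + NF
10 log₁₀(6.13×10⁶) = 67.87 dB
N = −174 + 67.87 + 3.12 = −103.01 dBm
SNR = P_sig − N = −80.1 − (−103.01) = 22.91 dB → 22.9 dB

22.9 dB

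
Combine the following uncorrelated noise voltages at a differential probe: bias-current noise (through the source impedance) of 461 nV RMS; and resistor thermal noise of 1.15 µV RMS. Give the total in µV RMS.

1.24 µV

Uncorrelated sources add in power (mean-square): V_tot = √(ΣV_i²)
V_tot = √[(4.61×10⁻⁷)² + (1.15×10⁻⁶)²] = 1.24×10⁻⁶ V = 1.24 µV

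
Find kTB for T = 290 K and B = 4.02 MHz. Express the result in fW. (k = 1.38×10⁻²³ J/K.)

16.1 fW

P_n = kTB = 1.38×10⁻²³ × 290 × 4.02×10⁶ = 1.61×10⁻¹⁴ W = 16.1 fW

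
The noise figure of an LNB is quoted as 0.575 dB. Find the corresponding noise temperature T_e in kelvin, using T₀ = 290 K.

F = 10^(0.575/10) = 1.14156
T_e = (F − 1)·T₀ = (1.14156 − 1) × 290 = 41.1 K

41.1 K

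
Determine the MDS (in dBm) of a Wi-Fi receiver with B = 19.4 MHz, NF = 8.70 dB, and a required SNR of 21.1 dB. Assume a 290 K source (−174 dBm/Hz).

−71.3 dBm

Sensitivity = −174 + 10 log₁₀(B) + NF + SNR_min
= −174 + 72.88 + 8.70 + 21.1
= −71.32 dBm → −71.3 dBm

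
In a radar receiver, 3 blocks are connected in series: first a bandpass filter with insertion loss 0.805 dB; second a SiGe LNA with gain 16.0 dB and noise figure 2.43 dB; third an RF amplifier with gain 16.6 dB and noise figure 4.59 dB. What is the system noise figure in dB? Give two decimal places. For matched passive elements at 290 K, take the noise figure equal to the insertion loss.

3.35 dB

Convert to linear (a loss of L dB is a gain of −L dB): F_i = 10^(NF_i/10), G_i = 10^(G_i,dB/10)
  Stage 1: F_1 = 10^(0.805/10) = 1.204, G_1 = 10^(−0.805/10) = 0.8308
  Stage 2: F_2 = 10^(2.43/10) = 1.750, G_2 = 10^(16.0/10) = 39.81
  Stage 3: F_3 = 10^(4.59/10) = 2.877, G_3 = 10^(16.6/10) = 45.71
Friis cascade:
  F = 1.204 + (1.750 − 1)/0.8308 + (2.877 − 1)/33.08 = 2.163
NF = 10 log₁₀(2.163) = 3.35 dB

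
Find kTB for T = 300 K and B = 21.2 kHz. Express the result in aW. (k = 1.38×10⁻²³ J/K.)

87.8 aW

P_n = kTB = 1.38×10⁻²³ × 300 × 2.12×10⁴ = 8.78×10⁻¹⁷ W = 87.8 aW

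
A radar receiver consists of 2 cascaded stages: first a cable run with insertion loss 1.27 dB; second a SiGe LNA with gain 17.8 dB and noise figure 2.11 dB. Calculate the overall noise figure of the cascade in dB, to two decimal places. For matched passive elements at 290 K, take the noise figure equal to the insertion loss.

3.38 dB

Convert to linear (a loss of L dB is a gain of −L dB): F_i = 10^(NF_i/10), G_i = 10^(G_i,dB/10)
  Stage 1: F_1 = 10^(1.27/10) = 1.340, G_1 = 10^(−1.27/10) = 0.7464
  Stage 2: F_2 = 10^(2.11/10) = 1.626, G_2 = 10^(17.8/10) = 60.26
Friis cascade:
  F = 1.340 + (1.626 − 1)/0.7464 = 2.178
NF = 10 log₁₀(2.178) = 3.38 dB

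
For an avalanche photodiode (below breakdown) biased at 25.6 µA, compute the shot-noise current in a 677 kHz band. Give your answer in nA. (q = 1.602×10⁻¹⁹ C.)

I_n = √(2qI·B)
2qI·B = 2 × 1.602×10⁻¹⁹ × 2.56×10⁻⁵ × 6.77×10⁵ = 5.55×10⁻¹⁸ A²
I_n = √(5.55×10⁻¹⁸) = 2.36×10⁻⁹ A = 2.36 nA

2.36 nA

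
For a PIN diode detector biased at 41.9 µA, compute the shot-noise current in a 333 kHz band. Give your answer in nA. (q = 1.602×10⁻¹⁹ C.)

2.11 nA

I_n = √(2qI·B)
2qI·B = 2 × 1.602×10⁻¹⁹ × 4.19×10⁻⁵ × 3.33×10⁵ = 4.47×10⁻¹⁸ A²
I_n = √(4.47×10⁻¹⁸) = 2.11×10⁻⁹ A = 2.11 nA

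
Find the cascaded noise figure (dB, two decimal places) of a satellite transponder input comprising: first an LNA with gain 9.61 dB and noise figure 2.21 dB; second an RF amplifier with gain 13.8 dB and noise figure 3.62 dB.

2.57 dB

Convert to linear (a loss of L dB is a gain of −L dB): F_i = 10^(NF_i/10), G_i = 10^(G_i,dB/10)
  Stage 1: F_1 = 10^(2.21/10) = 1.663, G_1 = 10^(9.61/10) = 9.141
  Stage 2: F_2 = 10^(3.62/10) = 2.301, G_2 = 10^(13.8/10) = 23.99
Friis cascade:
  F = 1.663 + (2.301 − 1)/9.141 = 1.806
NF = 10 log₁₀(1.806) = 2.57 dB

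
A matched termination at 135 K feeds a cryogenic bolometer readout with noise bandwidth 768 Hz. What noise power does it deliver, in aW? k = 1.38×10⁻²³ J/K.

P_n = kTB = 1.38×10⁻²³ × 135 × 7.68×10² = 1.43×10⁻¹⁸ W = 1.43 aW

1.43 aW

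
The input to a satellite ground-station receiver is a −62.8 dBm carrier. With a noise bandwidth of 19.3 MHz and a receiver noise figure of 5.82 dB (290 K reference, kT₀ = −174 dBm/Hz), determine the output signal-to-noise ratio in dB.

32.5 dB

Noise floor: N = −174 + 10 log₁₀(B) + NF
10 log₁₀(1.93×10⁷) = 72.86 dB
N = −174 + 72.86 + 5.82 = −95.32 dBm
SNR = P_sig − N = −62.8 − (−95.32) = 32.52 dB → 32.5 dB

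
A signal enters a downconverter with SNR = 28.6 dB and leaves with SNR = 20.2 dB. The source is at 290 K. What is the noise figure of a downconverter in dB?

NF (dB) = SNR_in(dB) − SNR_out(dB) when the source is at T₀
NF = 28.6 − 20.2 = 8.4 dB

8.4 dB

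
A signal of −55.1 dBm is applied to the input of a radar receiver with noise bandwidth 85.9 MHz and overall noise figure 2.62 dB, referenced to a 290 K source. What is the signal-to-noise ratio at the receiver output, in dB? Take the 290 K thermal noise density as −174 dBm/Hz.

36.9 dB

Noise floor: N = −174 + 10 log₁₀(B) + NF
10 log₁₀(8.59×10⁷) = 79.34 dB
N = −174 + 79.34 + 2.62 = −92.04 dBm
SNR = P_sig − N = −55.1 − (−92.04) = 36.94 dB → 36.9 dB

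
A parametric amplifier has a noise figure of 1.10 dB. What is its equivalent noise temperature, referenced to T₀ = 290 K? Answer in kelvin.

F = 10^(1.10/10) = 1.28825
T_e = (F − 1)·T₀ = (1.28825 − 1) × 290 = 83.6 K

83.6 K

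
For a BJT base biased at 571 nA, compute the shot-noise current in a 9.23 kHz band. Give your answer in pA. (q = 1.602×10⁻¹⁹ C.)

I_n = √(2qI·B)
2qI·B = 2 × 1.602×10⁻¹⁹ × 5.71×10⁻⁷ × 9.23×10³ = 1.69×10⁻²¹ A²
I_n = √(1.69×10⁻²¹) = 4.11×10⁻¹¹ A = 41.1 pA

41.1 pA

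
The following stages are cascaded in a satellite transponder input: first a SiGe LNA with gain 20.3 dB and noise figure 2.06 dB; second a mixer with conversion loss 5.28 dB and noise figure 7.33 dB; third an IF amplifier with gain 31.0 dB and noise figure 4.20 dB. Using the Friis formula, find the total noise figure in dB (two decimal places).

Convert to linear (a loss of L dB is a gain of −L dB): F_i = 10^(NF_i/10), G_i = 10^(G_i,dB/10)
  Stage 1: F_1 = 10^(2.06/10) = 1.607, G_1 = 10^(20.3/10) = 107.2
  Stage 2: F_2 = 10^(7.33/10) = 5.408, G_2 = 10^(−5.28/10) = 0.2965
  Stage 3: F_3 = 10^(4.20/10) = 2.630, G_3 = 10^(31.0/10) = 1259
Friis cascade:
  F = 1.607 + (5.408 − 1)/107.2 + (2.630 − 1)/31.77 = 1.699
NF = 10 log₁₀(1.699) = 2.30 dB

2.30 dB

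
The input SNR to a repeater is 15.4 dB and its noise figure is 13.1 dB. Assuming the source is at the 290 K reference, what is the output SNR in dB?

By definition F = SNR_in/SNR_out, so in dB: SNR_out = SNR_in − NF
SNR_out = 15.4 − 13.1 = 2.3 dB

2.3 dB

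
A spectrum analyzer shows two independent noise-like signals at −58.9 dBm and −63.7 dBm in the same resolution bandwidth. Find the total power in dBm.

Convert to linear, add, convert back:
P₁ = 1.29×10⁻⁹ W, P₂ = 4.27×10⁻¹⁰ W
P_tot = 1.71×10⁻⁹ W → 10 log₁₀(P_tot / 10⁻³) = −57.7 dBm

−57.7 dBm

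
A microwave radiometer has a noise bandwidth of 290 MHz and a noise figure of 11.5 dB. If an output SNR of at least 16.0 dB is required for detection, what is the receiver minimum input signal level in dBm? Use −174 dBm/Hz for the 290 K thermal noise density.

Sensitivity = −174 + 10 log₁₀(B) + NF + SNR_min
= −174 + 84.62 + 11.5 + 16.0
= −61.88 dBm → −61.9 dBm

−61.9 dBm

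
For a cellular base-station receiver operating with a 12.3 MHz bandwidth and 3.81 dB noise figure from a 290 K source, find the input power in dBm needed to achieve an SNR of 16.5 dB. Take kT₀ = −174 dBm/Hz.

Sensitivity = −174 + 10 log₁₀(B) + NF + SNR_min
= −174 + 70.9 + 3.81 + 16.5
= −82.79 dBm → −82.8 dBm

−82.8 dBm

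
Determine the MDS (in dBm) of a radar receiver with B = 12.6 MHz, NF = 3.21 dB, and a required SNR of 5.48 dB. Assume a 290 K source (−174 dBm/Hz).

Sensitivity = −174 + 10 log₁₀(B) + NF + SNR_min
= −174 + 71 + 3.21 + 5.48
= −94.31 dBm → −94.3 dBm

−94.3 dBm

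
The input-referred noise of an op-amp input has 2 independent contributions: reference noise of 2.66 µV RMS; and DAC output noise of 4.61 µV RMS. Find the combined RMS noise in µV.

Uncorrelated sources add in power (mean-square): V_tot = √(ΣV_i²)
V_tot = √[(2.66×10⁻⁶)² + (4.61×10⁻⁶)²] = 5.32×10⁻⁶ V = 5.32 µV

5.32 µV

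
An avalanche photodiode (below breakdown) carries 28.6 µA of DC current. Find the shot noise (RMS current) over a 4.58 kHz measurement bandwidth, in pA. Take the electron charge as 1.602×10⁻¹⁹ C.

205 pA

I_n = √(2qI·B)
2qI·B = 2 × 1.602×10⁻¹⁹ × 2.86×10⁻⁵ × 4.58×10³ = 4.20×10⁻²⁰ A²
I_n = √(4.20×10⁻²⁰) = 2.05×10⁻¹⁰ A = 205 pA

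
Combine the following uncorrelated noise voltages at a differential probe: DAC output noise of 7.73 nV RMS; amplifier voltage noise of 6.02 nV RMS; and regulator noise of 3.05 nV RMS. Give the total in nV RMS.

10.3 nV

Uncorrelated sources add in power (mean-square): V_tot = √(ΣV_i²)
V_tot = √[(7.73×10⁻⁹)² + (6.02×10⁻⁹)² + (3.05×10⁻⁹)²] = 1.03×10⁻⁸ V = 10.3 nV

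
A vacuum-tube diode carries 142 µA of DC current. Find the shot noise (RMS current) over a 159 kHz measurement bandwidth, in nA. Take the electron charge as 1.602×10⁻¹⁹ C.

I_n = √(2qI·B)
2qI·B = 2 × 1.602×10⁻¹⁹ × 1.42×10⁻⁴ × 1.59×10⁵ = 7.23×10⁻¹⁸ A²
I_n = √(7.23×10⁻¹⁸) = 2.69×10⁻⁹ A = 2.69 nA

2.69 nA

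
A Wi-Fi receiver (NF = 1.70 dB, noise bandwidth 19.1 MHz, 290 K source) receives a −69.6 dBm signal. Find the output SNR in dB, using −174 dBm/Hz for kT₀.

Noise floor: N = −174 + 10 log₁₀(B) + NF
10 log₁₀(1.91×10⁷) = 72.81 dB
N = −174 + 72.81 + 1.70 = −99.49 dBm
SNR = P_sig − N = −69.6 − (−99.49) = 29.89 dB → 29.9 dB

29.9 dB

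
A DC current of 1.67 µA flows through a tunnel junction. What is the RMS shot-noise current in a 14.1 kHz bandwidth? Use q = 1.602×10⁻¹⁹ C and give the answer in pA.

86.9 pA

I_n = √(2qI·B)
2qI·B = 2 × 1.602×10⁻¹⁹ × 1.67×10⁻⁶ × 1.41×10⁴ = 7.54×10⁻²¹ A²
I_n = √(7.54×10⁻²¹) = 8.69×10⁻¹¹ A = 86.9 pA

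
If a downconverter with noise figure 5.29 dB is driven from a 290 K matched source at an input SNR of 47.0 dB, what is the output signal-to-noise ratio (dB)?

41.71 dB

By definition F = SNR_in/SNR_out, so in dB: SNR_out = SNR_in − NF
SNR_out = 47.0 − 5.29 = 41.71 dB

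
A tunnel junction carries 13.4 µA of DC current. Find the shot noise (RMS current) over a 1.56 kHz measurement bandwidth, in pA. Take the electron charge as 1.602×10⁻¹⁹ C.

81.8 pA

I_n = √(2qI·B)
2qI·B = 2 × 1.602×10⁻¹⁹ × 1.34×10⁻⁵ × 1.56×10³ = 6.70×10⁻²¹ A²
I_n = √(6.70×10⁻²¹) = 8.18×10⁻¹¹ A = 81.8 pA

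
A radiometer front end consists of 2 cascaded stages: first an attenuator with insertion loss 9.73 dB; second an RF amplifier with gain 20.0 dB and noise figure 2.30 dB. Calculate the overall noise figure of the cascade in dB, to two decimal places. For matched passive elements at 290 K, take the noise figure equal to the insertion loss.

Convert to linear (a loss of L dB is a gain of −L dB): F_i = 10^(NF_i/10), G_i = 10^(G_i,dB/10)
  Stage 1: F_1 = 10^(9.73/10) = 9.397, G_1 = 10^(−9.73/10) = 0.1064
  Stage 2: F_2 = 10^(2.30/10) = 1.698, G_2 = 10^(20.0/10) = 100.0
Friis cascade:
  F = 9.397 + (1.698 − 1)/0.1064 = 15.96
NF = 10 log₁₀(15.96) = 12.03 dB

12.03 dB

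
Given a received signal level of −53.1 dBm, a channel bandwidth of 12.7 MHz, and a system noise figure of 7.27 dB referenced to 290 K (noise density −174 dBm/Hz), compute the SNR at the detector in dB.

Noise floor: N = −174 + 10 log₁₀(B) + NF
10 log₁₀(1.27×10⁷) = 71.04 dB
N = −174 + 71.04 + 7.27 = −95.69 dBm
SNR = P_sig − N = −53.1 − (−95.69) = 42.59 dB → 42.6 dB

42.6 dB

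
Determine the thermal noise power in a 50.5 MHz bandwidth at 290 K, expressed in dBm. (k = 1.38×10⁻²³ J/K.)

P_n = kTB = 1.38×10⁻²³ × 290 × 5.05×10⁷ = 2.02×10⁻¹³ W
In dBm: 10 log₁₀(2.02×10⁻¹³ / 10⁻³) = −96.9 dBm

−96.9 dBm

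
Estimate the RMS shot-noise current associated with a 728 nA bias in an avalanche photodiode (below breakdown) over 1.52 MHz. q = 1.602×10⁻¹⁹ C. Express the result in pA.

I_n = √(2qI·B)
2qI·B = 2 × 1.602×10⁻¹⁹ × 7.28×10⁻⁷ × 1.52×10⁶ = 3.55×10⁻¹⁹ A²
I_n = √(3.55×10⁻¹⁹) = 5.95×10⁻¹⁰ A = 595 pA

595 pA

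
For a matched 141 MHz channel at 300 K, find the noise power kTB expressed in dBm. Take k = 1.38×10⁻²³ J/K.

−92.3 dBm

P_n = kTB = 1.38×10⁻²³ × 300 × 1.41×10⁸ = 5.84×10⁻¹³ W
In dBm: 10 log₁₀(5.84×10⁻¹³ / 10⁻³) = −92.3 dBm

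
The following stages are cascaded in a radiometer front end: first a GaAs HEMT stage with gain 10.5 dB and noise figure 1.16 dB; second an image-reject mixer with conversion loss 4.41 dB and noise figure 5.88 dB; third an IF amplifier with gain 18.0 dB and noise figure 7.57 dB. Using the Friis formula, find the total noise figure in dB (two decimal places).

4.35 dB

Convert to linear (a loss of L dB is a gain of −L dB): F_i = 10^(NF_i/10), G_i = 10^(G_i,dB/10)
  Stage 1: F_1 = 10^(1.16/10) = 1.306, G_1 = 10^(10.5/10) = 11.22
  Stage 2: F_2 = 10^(5.88/10) = 3.873, G_2 = 10^(−4.41/10) = 0.3622
  Stage 3: F_3 = 10^(7.57/10) = 5.715, G_3 = 10^(18.0/10) = 63.10
Friis cascade:
  F = 1.306 + (3.873 − 1)/11.22 + (5.715 − 1)/4.064 = 2.722
NF = 10 log₁₀(2.722) = 4.35 dB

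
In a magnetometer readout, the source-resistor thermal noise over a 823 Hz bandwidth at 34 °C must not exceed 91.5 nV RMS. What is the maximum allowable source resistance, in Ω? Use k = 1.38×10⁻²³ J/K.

600 Ω

T = 34 °C + 273.15 = 307.15 K
Johnson–Nyquist: V_n = √(4kTRB) ⇒ R = V_n² / (4kTB)
4kTB = 4 × 1.38×10⁻²³ × 307.15 × 8.23×10² = 1.40×10⁻¹⁷
R = (9.15×10⁻⁸)² / 1.40×10⁻¹⁷ = 6.00×10² Ω = 600 Ω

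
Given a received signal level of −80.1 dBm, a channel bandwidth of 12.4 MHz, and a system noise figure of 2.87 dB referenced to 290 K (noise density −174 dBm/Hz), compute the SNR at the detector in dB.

20.1 dB

Noise floor: N = −174 + 10 log₁₀(B) + NF
10 log₁₀(1.24×10⁷) = 70.93 dB
N = −174 + 70.93 + 2.87 = −100.20 dBm
SNR = P_sig − N = −80.1 − (−100.20) = 20.10 dB → 20.1 dB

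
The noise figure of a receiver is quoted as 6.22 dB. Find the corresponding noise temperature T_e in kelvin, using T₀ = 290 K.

F = 10^(6.22/10) = 4.18794
T_e = (F − 1)·T₀ = (4.18794 − 1) × 290 = 925 K

925 K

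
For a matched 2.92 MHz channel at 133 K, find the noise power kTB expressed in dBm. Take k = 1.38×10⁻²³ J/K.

P_n = kTB = 1.38×10⁻²³ × 133 × 2.92×10⁶ = 5.36×10⁻¹⁵ W
In dBm: 10 log₁₀(5.36×10⁻¹⁵ / 10⁻³) = −112.7 dBm

−112.7 dBm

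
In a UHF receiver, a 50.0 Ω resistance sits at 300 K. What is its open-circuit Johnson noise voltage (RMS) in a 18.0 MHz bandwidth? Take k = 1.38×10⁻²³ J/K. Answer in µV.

V_n = √(4kTRB)
4kTRB = 4 × 1.38×10⁻²³ × 300 × 5.00×10¹ × 1.80×10⁷ = 1.49×10⁻¹¹ V²
V_n = √(1.49×10⁻¹¹) = 3.86×10⁻⁶ V = 3.86 µV

3.86 µV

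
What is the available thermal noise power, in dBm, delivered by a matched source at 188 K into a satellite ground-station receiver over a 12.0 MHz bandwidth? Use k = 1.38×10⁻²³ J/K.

−105.1 dBm

P_n = kTB = 1.38×10⁻²³ × 188 × 1.20×10⁷ = 3.11×10⁻¹⁴ W
In dBm: 10 log₁₀(3.11×10⁻¹⁴ / 10⁻³) = −105.1 dBm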